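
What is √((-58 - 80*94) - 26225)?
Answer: I*√33803 ≈ 183.86*I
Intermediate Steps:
√((-58 - 80*94) - 26225) = √((-58 - 7520) - 26225) = √(-7578 - 26225) = √(-33803) = I*√33803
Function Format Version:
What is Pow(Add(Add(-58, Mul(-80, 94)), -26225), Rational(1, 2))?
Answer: Mul(I, Pow(33803, Rational(1, 2))) ≈ Mul(183.86, I)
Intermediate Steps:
Pow(Add(Add(-58, Mul(-80, 94)), -26225), Rational(1, 2)) = Pow(Add(Add(-58, -7520), -26225), Rational(1, 2)) = Pow(Add(-7578, -26225), Rational(1, 2)) = Pow(-33803, Rational(1, 2)) = Mul(I, Pow(33803, Rational(1, 2)))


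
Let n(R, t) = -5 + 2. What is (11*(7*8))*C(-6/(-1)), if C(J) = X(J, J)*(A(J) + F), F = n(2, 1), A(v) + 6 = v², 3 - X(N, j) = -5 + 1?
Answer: 116424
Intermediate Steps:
X(N, j) = 7 (X(N, j) = 3 - (-5 + 1) = 3 - 1*(-4) = 3 + 4 = 7)
A(v) = -6 + v²
n(R, t) = -3
F = -3
C(J) = -63 + 7*J² (C(J) = 7*((-6 + J²) - 3) = 7*(-9 + J²) = -63 + 7*J²)
(11*(7*8))*C(-6/(-1)) = (11*(7*8))*(-63 + 7*(-6/(-1))²) = (11*56)*(-63 + 7*(-6*(-1))²) = 616*(-63 + 7*6²) = 616*(-63 + 7*36) = 616*(-63 + 252) = 616*189 = 116424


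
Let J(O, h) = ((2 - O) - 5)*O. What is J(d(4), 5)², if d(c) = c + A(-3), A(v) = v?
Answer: 16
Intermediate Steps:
d(c) = -3 + c (d(c) = c - 3 = -3 + c)
J(O, h) = O*(-3 - O) (J(O, h) = (-3 - O)*O = O*(-3 - O))
J(d(4), 5)² = (-(-3 + 4)*(3 + (-3 + 4)))² = (-1*1*(3 + 1))² = (-1*1*4)² = (-4)² = 16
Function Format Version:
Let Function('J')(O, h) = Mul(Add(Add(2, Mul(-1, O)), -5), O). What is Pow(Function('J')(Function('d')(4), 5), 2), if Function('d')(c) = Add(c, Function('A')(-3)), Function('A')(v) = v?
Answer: 16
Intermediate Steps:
Function('d')(c) = Add(-3, c) (Function('d')(c) = Add(c, -3) = Add(-3, c))
Function('J')(O, h) = Mul(O, Add(-3, Mul(-1, O))) (Function('J')(O, h) = Mul(Add(-3, Mul(-1, O)), O) = Mul(O, Add(-3, Mul(-1, O))))
Pow(Function('J')(Function('d')(4), 5), 2) = Pow(Mul(-1, Add(-3, 4), Add(3, Add(-3, 4))), 2) = Pow(Mul(-1, 1, Add(3, 1)), 2) = Pow(Mul(-1, 1, 4), 2) = Pow(-4, 2) = 16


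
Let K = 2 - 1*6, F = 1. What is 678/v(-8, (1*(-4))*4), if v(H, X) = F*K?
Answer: -339/2 ≈ -169.50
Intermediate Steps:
K = -4 (K = 2 - 6 = -4)
v(H, X) = -4 (v(H, X) = 1*(-4) = -4)
678/v(-8, (1*(-4))*4) = 678/(-4) = 678*(-¼) = -339/2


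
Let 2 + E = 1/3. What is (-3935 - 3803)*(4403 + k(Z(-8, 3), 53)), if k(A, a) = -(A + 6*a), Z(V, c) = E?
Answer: -94867880/3 ≈ -3.1623e+7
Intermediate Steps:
E = -5/3 (E = -2 + 1/3 = -2 + ⅓ = -5/3 ≈ -1.6667)
Z(V, c) = -5/3
k(A, a) = -A - 6*a
(-3935 - 3803)*(4403 + k(Z(-8, 3), 53)) = (-3935 - 3803)*(4403 + (-1*(-5/3) - 6*53)) = -7738*(4403 + (5/3 - 318)) = -7738*(4403 - 949/3) = -7738*12260/3 = -94867880/3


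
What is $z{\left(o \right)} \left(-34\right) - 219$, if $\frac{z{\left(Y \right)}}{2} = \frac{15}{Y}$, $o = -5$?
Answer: $-15$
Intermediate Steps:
$z{\left(Y \right)} = \frac{30}{Y}$ ($z{\left(Y \right)} = 2 \frac{15}{Y} = \frac{30}{Y}$)
$z{\left(o \right)} \left(-34\right) - 219 = \frac{30}{-5} \left(-34\right) - 219 = 30 \left(- \frac{1}{5}\right) \left(-34\right) - 219 = \left(-6\right) \left(-34\right) - 219 = 204 - 219 = -15$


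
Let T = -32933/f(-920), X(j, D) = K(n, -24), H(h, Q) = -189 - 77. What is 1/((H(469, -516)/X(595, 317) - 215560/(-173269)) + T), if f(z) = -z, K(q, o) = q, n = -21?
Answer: -478222440/10466374091 ≈ -0.045691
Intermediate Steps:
H(h, Q) = -266
X(j, D) = -21
T = -32933/920 (T = -32933/((-1*(-920))) = -32933/920 ≈ -35.797)
1/((H(469, -516)/X(595, 317) - 215560/(-173269)) + T) = 1/((-266/(-21) - 215560/(-173269)) - 32933/920) = 1/((-266*(-1/21) - 215560*(-1/173269)) - 32933/920) = 1/((38/3 + 215560/173269) - 32933/920) = 1/(7230902/519807 - 32933/920) = 1/(-10466374091/478222440) = -478222440/10466374091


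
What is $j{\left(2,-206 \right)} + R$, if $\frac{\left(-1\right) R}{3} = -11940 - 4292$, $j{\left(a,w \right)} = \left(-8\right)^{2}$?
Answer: $48760$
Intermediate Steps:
$j{\left(a,w \right)} = 64$
$R = 48696$ ($R = - 3 \left(-11940 - 4292\right) = \left(-3\right) \left(-16232\right) = 48696$)
$j{\left(2,-206 \right)} + R = 64 + 48696 = 48760$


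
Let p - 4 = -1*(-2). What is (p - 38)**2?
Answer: 1024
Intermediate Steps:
p = 6 (p = 4 - 1*(-2) = 4 + 2 = 6)
(p - 38)**2 = (6 - 38)**2 = (-32)**2 = 1024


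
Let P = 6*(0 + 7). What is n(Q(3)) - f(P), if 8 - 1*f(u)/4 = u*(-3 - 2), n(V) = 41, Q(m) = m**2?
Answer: -831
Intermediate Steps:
P = 42 (P = 6*7 = 42)
f(u) = 32 + 20*u (f(u) = 32 - 4*u*(-3 - 2) = 32 - 4*u*(-5) = 32 - (-20)*u = 32 + 20*u)
n(Q(3)) - f(P) = 41 - (32 + 20*42) = 41 - (32 + 840) = 41 - 1*872 = 41 - 872 = -831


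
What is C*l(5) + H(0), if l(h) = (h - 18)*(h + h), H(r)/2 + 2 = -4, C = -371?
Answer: 48218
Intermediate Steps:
H(r) = -12 (H(r) = -4 + 2*(-4) = -4 - 8 = -12)
l(h) = 2*h*(-18 + h) (l(h) = (-18 + h)*(2*h) = 2*h*(-18 + h))
C*l(5) + H(0) = -742*5*(-18 + 5) - 12 = -742*5*(-13) - 12 = -371*(-130) - 12 = 48230 - 12 = 48218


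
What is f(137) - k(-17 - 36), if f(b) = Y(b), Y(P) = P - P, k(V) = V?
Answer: 53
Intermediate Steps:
Y(P) = 0
f(b) = 0
f(137) - k(-17 - 36) = 0 - (-17 - 36) = 0 - 1*(-53) = 0 + 53 = 53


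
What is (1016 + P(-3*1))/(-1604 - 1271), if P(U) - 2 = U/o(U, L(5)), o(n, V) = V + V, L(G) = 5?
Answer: -10177/28750 ≈ -0.35398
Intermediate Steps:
o(n, V) = 2*V
P(U) = 2 + U/10 (P(U) = 2 + U/((2*5)) = 2 + U/10)
(1016 + P(-3*1))/(-1604 - 1271) = (1016 + (2 + (-3*1)/10))/(-1604 - 1271) = (1016 + (2 + (⅒)*(-3)))/(-2875) = (1016 + (2 - 3/10))*(-1/2875) = (1016 + 17/10)*(-1/2875) = (10177/10)*(-1/2875) = -10177/28750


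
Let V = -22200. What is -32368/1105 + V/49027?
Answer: -94790408/3186755 ≈ -29.745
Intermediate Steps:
-32368/1105 + V/49027 = -32368/1105 - 22200/49027 = -32368*1/1105 - 22200*1/49027 = -1904/65 - 22200/49027 = -94790408/3186755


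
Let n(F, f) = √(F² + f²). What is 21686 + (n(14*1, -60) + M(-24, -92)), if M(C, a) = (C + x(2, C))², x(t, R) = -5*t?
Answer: 22842 + 2*√949 ≈ 22904.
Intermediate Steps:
M(C, a) = (-10 + C)² (M(C, a) = (C - 5*2)² = (C - 10)² = (-10 + C)²)
21686 + (n(14*1, -60) + M(-24, -92)) = 21686 + (√((14*1)² + (-60)²) + (-10 - 24)²) = 21686 + (√(14² + 3600) + (-34)²) = 21686 + (√(196 + 3600) + 1156) = 21686 + (√3796 + 1156) = 21686 + (2*√949 + 1156) = 21686 + (1156 + 2*√949) = 22842 + 2*√949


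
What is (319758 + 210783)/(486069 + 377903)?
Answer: 23067/37564 ≈ 0.61407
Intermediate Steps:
(319758 + 210783)/(486069 + 377903) = 530541/863972 = 530541*(1/863972) = 23067/37564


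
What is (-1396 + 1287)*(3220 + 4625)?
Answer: -855105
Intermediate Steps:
(-1396 + 1287)*(3220 + 4625) = -109*7845 = -855105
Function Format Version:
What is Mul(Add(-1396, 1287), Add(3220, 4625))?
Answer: -855105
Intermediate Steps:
Mul(Add(-1396, 1287), Add(3220, 4625)) = Mul(-109, 7845) = -855105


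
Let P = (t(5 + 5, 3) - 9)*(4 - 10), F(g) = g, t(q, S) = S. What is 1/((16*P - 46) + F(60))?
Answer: 1/590 ≈ 0.0016949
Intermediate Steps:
P = 36 (P = (3 - 9)*(4 - 10) = -6*(-6) = 36)
1/((16*P - 46) + F(60)) = 1/((16*36 - 46) + 60) = 1/((576 - 46) + 60) = 1/(530 + 60) = 1/590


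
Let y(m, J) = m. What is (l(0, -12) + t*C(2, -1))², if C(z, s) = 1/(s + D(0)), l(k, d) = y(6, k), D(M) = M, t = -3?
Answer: 81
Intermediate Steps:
l(k, d) = 6
C(z, s) = 1/s (C(z, s) = 1/(s + 0) = 1/s)
(l(0, -12) + t*C(2, -1))² = (6 - 3/(-1))² = (6 - 3*(-1))² = (6 + 3)² = 9² = 81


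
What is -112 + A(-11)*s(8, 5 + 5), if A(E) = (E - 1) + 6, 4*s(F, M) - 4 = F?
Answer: -130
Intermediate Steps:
s(F, M) = 1 + F/4
A(E) = 5 + E (A(E) = (-1 + E) + 6 = 5 + E)
-112 + A(-11)*s(8, 5 + 5) = -112 + (5 - 11)*(1 + (¼)*8) = -112 - 6*(1 + 2) = -112 - 6*3 = -112 - 18 = -130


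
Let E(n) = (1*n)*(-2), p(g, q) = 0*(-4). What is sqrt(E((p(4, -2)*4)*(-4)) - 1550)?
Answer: 5*I*sqrt(62) ≈ 39.37*I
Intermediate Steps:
p(g, q) = 0
E(n) = -2*n (E(n) = n*(-2) = -2*n)
sqrt(E((p(4, -2)*4)*(-4)) - 1550) = sqrt(-2*0*4*(-4) - 1550) = sqrt(-0*(-4) - 1550) = sqrt(-2*0 - 1550) = sqrt(0 - 1550) = sqrt(-1550) = 5*I*sqrt(62)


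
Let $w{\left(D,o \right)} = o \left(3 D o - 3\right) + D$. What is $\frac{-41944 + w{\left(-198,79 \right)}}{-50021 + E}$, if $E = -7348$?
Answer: $\frac{3749533}{57369} \approx 65.358$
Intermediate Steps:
$w{\left(D,o \right)} = D + o \left(-3 + 3 D o\right)$ ($w{\left(D,o \right)} = o \left(3 D o - 3\right) + D = o \left(-3 + 3 D o\right) + D = D + o \left(-3 + 3 D o\right)$)
$\frac{-41944 + w{\left(-198,79 \right)}}{-50021 + E} = \frac{-41944 - \left(435 + 3707154\right)}{-50021 - 7348} = \frac{-41944 - \left(435 + 3707154\right)}{-57369} = \left(-41944 - 3707589\right) \left(- \frac{1}{57369}\right) = \left(-3749533\right) \left(- \frac{1}{57369}\right) = \frac{3749533}{57369}$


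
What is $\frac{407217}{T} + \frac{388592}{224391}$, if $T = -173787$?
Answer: $- \frac{7947863981}{12998746239} \approx -0.61143$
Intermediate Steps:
$\frac{407217}{T} + \frac{388592}{224391} = \frac{407217}{-173787} + \frac{388592}{224391} = 407217 \left(- \frac{1}{173787}\right) + 388592 \cdot \frac{1}{224391} = - \frac{135739}{57929} + \frac{388592}{224391} = - \frac{7947863981}{12998746239}$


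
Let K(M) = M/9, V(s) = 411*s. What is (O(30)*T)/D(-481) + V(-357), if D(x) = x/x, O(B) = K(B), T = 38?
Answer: -439801/3 ≈ -1.4660e+5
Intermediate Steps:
K(M) = M/9 (K(M) = M*(⅑) = M/9)
O(B) = B/9
D(x) = 1
(O(30)*T)/D(-481) + V(-357) = (((⅑)*30)*38)/1 + 411*(-357) = ((10/3)*38)*1 - 146727 = (380/3)*1 - 146727 = 380/3 - 146727 = -439801/3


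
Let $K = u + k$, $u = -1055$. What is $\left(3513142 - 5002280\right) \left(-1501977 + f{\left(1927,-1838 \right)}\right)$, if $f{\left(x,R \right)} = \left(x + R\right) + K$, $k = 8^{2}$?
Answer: $2237994228302$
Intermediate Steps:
$k = 64$
$K = -991$ ($K = -1055 + 64 = -991$)
$f{\left(x,R \right)} = -991 + R + x$ ($f{\left(x,R \right)} = \left(x + R\right) - 991 = \left(R + x\right) - 991 = -991 + R + x$)
$\left(3513142 - 5002280\right) \left(-1501977 + f{\left(1927,-1838 \right)}\right) = \left(3513142 - 5002280\right) \left(-1501977 - 902\right) = - 1489138 \left(-1501977 - 902\right) = \left(-1489138\right) \left(-1502879\right) = 2237994228302$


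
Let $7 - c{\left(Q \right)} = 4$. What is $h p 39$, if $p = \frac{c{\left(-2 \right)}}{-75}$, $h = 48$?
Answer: $- \frac{1872}{25} \approx -74.88$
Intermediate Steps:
$c{\left(Q \right)} = 3$ ($c{\left(Q \right)} = 7 - 4 = 3$)
$p = - \frac{1}{25}$ ($p = \frac{3}{-75} = 3 \left(- \frac{1}{75}\right) = - \frac{1}{25} \approx -0.04$)
$h p 39 = 48 \left(- \frac{1}{25}\right) 39 = \left(- \frac{48}{25}\right) 39 = - \frac{1872}{25}$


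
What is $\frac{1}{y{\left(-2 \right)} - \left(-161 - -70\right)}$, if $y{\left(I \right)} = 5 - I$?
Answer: $\frac{1}{98} \approx 0.010204$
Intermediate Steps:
$\frac{1}{y{\left(-2 \right)} - \left(-161 - -70\right)} = \frac{1}{\left(5 - -2\right) - \left(-161 - -70\right)} = \frac{1}{\left(5 + 2\right) - \left(-161 + 70\right)} = \frac{1}{7 - -91} = \frac{1}{7 + 91} = \frac{1}{98}$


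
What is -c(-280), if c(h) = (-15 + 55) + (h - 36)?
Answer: 276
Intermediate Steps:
c(h) = 4 + h (c(h) = 40 + (-36 + h) = 4 + h)
-c(-280) = -(4 - 280) = -1*(-276) = 276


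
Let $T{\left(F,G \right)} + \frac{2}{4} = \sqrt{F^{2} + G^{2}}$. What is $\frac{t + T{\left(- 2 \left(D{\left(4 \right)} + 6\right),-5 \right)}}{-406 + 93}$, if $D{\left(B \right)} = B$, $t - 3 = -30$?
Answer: $\frac{55}{626} - \frac{5 \sqrt{17}}{313} \approx 0.021995$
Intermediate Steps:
$t = -27$ ($t = 3 - 30 = -27$)
$T{\left(F,G \right)} = - \frac{1}{2} + \sqrt{F^{2} + G^{2}}$
$\frac{t + T{\left(- 2 \left(D{\left(4 \right)} + 6\right),-5 \right)}}{-406 + 93} = \frac{-27 - \left(\frac{1}{2} - \sqrt{\left(- 2 \left(4 + 6\right)\right)^{2} + \left(-5\right)^{2}}\right)}{-406 + 93} = \frac{-27 - \left(\frac{1}{2} - \sqrt{\left(\left(-2\right) 10\right)^{2} + 25}\right)}{-313} = \left(-27 - \left(\frac{1}{2} - \sqrt{\left(-20\right)^{2} + 25}\right)\right) \left(- \frac{1}{313}\right) = \left(-27 - \left(\frac{1}{2} - \sqrt{400 + 25}\right)\right) \left(- \frac{1}{313}\right) = \left(-27 - \left(\frac{1}{2} - \sqrt{425}\right)\right) \left(- \frac{1}{313}\right) = \left(-27 - \left(\frac{1}{2} - 5 \sqrt{17}\right)\right) \left(- \frac{1}{313}\right) = \left(- \frac{55}{2} + 5 \sqrt{17}\right) \left(- \frac{1}{313}\right) = \frac{55}{626} - \frac{5 \sqrt{17}}{313}$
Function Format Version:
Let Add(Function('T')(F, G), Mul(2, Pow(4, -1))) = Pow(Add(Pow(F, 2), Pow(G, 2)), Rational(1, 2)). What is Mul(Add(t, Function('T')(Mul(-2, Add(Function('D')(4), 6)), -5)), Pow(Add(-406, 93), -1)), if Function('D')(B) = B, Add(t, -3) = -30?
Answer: Add(Rational(55, 626), Mul(Rational(-5, 313), Pow(17, Rational(1, 2)))) ≈ 0.021995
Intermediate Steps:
t = -27 (t = Add(3, -30) = -27)
Function('T')(F, G) = Add(Rational(-1, 2), Pow(Add(Pow(F, 2), Pow(G, 2)), Rational(1, 2)))
Mul(Add(t, Function('T')(Mul(-2, Add(Function('D')(4), 6)), -5)), Pow(Add(-406, 93), -1)) = Mul(Add(-27, Add(Rational(-1, 2), Pow(Add(Pow(Mul(-2, Add(4, 6)), 2), Pow(-5, 2)), Rational(1, 2)))), Pow(Add(-406, 93), -1)) = Mul(Add(-27, Add(Rational(-1, 2), Pow(Add(Pow(Mul(-2, 10), 2), 25), Rational(1, 2)))), Pow(-313, -1)) = Mul(Add(-27, Add(Rational(-1, 2), Pow(Add(Pow(-20, 2), 25), Rational(1, 2)))), Rational(-1, 313)) = Mul(Add(-27, Add(Rational(-1, 2), Pow(Add(400, 25), Rational(1, 2)))), Rational(-1, 313)) = Mul(Add(-27, Add(Rational(-1, 2), Pow(425, Rational(1, 2)))), Rational(-1, 313)) = Mul(Add(-27, Add(Rational(-1, 2), Mul(5, Pow(17, Rational(1, 2))))), Rational(-1, 313)) = Mul(Add(Rational(-55, 2), Mul(5, Pow(17, Rational(1, 2)))), Rational(-1, 313)) = Add(Rational(55, 626), Mul(Rational(-5, 313), Pow(17, Rational(1, 2))))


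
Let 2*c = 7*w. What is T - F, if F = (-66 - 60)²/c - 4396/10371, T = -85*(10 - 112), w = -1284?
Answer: 9625463600/1109697 ≈ 8674.0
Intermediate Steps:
T = 8670 (T = -85*(-102) = 8670)
c = -4494 (c = (7*(-1284))/2 = (½)*(-8988) = -4494)
F = -4390610/1109697 (F = (-66 - 60)²/(-4494) - 4396/10371 = (-126)²*(-1/4494) - 4396*1/10371 = 15876*(-1/4494) - 4396/10371 = -378/107 - 4396/10371 = -4390610/1109697 ≈ -3.9566)
T - F = 8670 - 1*(-4390610/1109697) = 8670 + 4390610/1109697 = 9625463600/1109697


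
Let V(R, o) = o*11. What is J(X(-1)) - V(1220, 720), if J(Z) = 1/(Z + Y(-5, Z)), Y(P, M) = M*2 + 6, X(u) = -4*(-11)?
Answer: -1092959/138 ≈ -7920.0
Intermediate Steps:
V(R, o) = 11*o
X(u) = 44
Y(P, M) = 6 + 2*M (Y(P, M) = 2*M + 6 = 6 + 2*M)
J(Z) = 1/(6 + 3*Z) (J(Z) = 1/(Z + (6 + 2*Z)) = 1/(6 + 3*Z))
J(X(-1)) - V(1220, 720) = 1/(3*(2 + 44)) - 11*720 = (⅓)/46 - 1*7920 = (⅓)*(1/46) - 7920 = 1/138 - 7920 = -1092959/138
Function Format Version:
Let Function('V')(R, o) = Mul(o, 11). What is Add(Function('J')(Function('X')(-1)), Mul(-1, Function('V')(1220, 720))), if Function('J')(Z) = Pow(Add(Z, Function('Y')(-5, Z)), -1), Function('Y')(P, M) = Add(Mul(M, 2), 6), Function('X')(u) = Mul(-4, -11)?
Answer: Rational(-1092959, 138) ≈ -7920.0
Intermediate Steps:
Function('V')(R, o) = Mul(11, o)
Function('X')(u) = 44
Function('Y')(P, M) = Add(6, Mul(2, M)) (Function('Y')(P, M) = Add(Mul(2, M), 6) = Add(6, Mul(2, M)))
Function('J')(Z) = Pow(Add(6, Mul(3, Z)), -1) (Function('J')(Z) = Pow(Add(Z, Add(6, Mul(2, Z))), -1) = Pow(Add(6, Mul(3, Z)), -1))
Add(Function('J')(Function('X')(-1)), Mul(-1, Function('V')(1220, 720))) = Add(Mul(Rational(1, 3), Pow(Add(2, 44), -1)), Mul(-1, Mul(11, 720))) = Add(Mul(Rational(1, 3), Pow(46, -1)), Mul(-1, 7920)) = Add(Mul(Rational(1, 3), Rational(1, 46)), -7920) = Add(Rational(1, 138), -7920) = Rational(-1092959, 138)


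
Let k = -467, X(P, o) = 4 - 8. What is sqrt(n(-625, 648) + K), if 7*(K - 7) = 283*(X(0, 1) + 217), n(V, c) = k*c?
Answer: 16*I*sqrt(56273)/7 ≈ 542.22*I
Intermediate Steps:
X(P, o) = -4
n(V, c) = -467*c
K = 60328/7 (K = 7 + (283*(-4 + 217))/7 = 7 + (283*213)/7 = 7 + (1/7)*60279 = 7 + 60279/7 = 60328/7 ≈ 8618.3)
sqrt(n(-625, 648) + K) = sqrt(-467*648 + 60328/7) = sqrt(-302616 + 60328/7) = sqrt(-2057984/7) = 16*I*sqrt(56273)/7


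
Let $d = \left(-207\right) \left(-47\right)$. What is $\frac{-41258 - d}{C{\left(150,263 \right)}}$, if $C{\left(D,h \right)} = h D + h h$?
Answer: $- \frac{50987}{108619} \approx -0.46941$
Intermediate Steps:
$C{\left(D,h \right)} = h^{2} + D h$ ($C{\left(D,h \right)} = D h + h^{2} = h^{2} + D h$)
$d = 9729$
$\frac{-41258 - d}{C{\left(150,263 \right)}} = \frac{-41258 - 9729}{263 \left(150 + 263\right)} = \frac{-41258 - 9729}{263 \cdot 413} = - \frac{50987}{108619}$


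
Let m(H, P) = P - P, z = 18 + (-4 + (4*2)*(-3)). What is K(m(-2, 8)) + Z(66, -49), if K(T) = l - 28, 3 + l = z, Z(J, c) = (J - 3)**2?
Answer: 3928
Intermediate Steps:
Z(J, c) = (-3 + J)**2
z = -10 (z = 18 + (-4 + 8*(-3)) = 18 + (-4 - 24) = 18 - 28 = -10)
m(H, P) = 0
l = -13 (l = -3 - 10 = -13)
K(T) = -41 (K(T) = -13 - 28 = -41)
K(m(-2, 8)) + Z(66, -49) = -41 + (-3 + 66)**2 = -41 + 63**2 = -41 + 3969 = 3928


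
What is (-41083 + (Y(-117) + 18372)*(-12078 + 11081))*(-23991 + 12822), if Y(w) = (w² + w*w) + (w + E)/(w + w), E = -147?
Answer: 6628962910665/13 ≈ 5.0992e+11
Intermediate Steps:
Y(w) = 2*w² + (-147 + w)/(2*w) (Y(w) = (w² + w*w) + (w - 147)/(w + w) = (w² + w²) + (-147 + w)/((2*w)) = 2*w² + (-147 + w)*(1/(2*w)) = 2*w² + (-147 + w)/(2*w))
(-41083 + (Y(-117) + 18372)*(-12078 + 11081))*(-23991 + 12822) = (-41083 + ((½)*(-147 - 117 + 4*(-117)³)/(-117) + 18372)*(-12078 + 11081))*(-23991 + 12822) = (-41083 + ((½)*(-1/117)*(-147 - 117 + 4*(-1601613)) + 18372)*(-997))*(-11169) = (-41083 + ((½)*(-1/117)*(-147 - 117 - 6406452) + 18372)*(-997))*(-11169) = (-41083 + ((½)*(-1/117)*(-6406716) + 18372)*(-997))*(-11169) = (-41083 + (1067786/39 + 18372)*(-997))*(-11169) = (-41083 + (1784294/39)*(-997))*(-11169) = (-41083 - 1778941118/39)*(-11169) = -1780543355/39*(-11169) = 6628962910665/13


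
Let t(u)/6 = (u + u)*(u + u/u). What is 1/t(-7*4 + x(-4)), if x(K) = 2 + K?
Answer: 1/10440 ≈ 9.5785e-5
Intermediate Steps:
t(u) = 12*u*(1 + u) (t(u) = 6*((u + u)*(u + u/u)) = 6*((2*u)*(u + 1)) = 6*((2*u)*(1 + u)) = 6*(2*u*(1 + u)) = 12*u*(1 + u))
1/t(-7*4 + x(-4)) = 1/(12*(-7*4 + (2 - 4))*(1 + (-7*4 + (2 - 4)))) = 1/(12*(-28 - 2)*(1 + (-28 - 2))) = 1/(12*(-30)*(1 - 30)) = 1/(12*(-30)*(-29)) = 1/10440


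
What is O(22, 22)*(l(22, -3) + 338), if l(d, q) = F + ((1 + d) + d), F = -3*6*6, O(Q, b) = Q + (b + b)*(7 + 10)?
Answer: 211750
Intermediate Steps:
O(Q, b) = Q + 34*b (O(Q, b) = Q + (2*b)*17 = Q + 34*b)
F = -108 (F = -18*6 = -108)
l(d, q) = -107 + 2*d (l(d, q) = -108 + ((1 + d) + d) = -108 + (1 + 2*d) = -107 + 2*d)
O(22, 22)*(l(22, -3) + 338) = (22 + 34*22)*((-107 + 2*22) + 338) = (22 + 748)*((-107 + 44) + 338) = 770*(-63 + 338) = 770*275 = 211750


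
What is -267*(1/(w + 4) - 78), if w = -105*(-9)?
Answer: 19763607/949 ≈ 20826.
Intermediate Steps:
w = 945 (w = -21*(-45) = 945)
-267*(1/(w + 4) - 78) = -267*(1/(945 + 4) - 78) = -267*(1/949 - 78) = -267*(-74021/949) = 19763607/949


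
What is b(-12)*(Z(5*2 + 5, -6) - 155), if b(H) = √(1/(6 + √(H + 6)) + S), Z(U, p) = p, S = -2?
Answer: -161*√(-(11 + 2*I*√6)/(6 + I*√6)) ≈ -3.4447 + 219.43*I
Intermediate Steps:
b(H) = √(-2 + 1/(6 + √(6 + H))) (b(H) = √(1/(6 + √(H + 6)) - 2) = √(1/(6 + √(6 + H)) - 2) = √(-2 + 1/(6 + √(6 + H))))
b(-12)*(Z(5*2 + 5, -6) - 155) = √((-11 - 2*√(6 - 12))/(6 + √(6 - 12)))*(-6 - 155) = √((-11 - 2*I*√6)/(6 + √(-6)))*(-161) = √((-11 - 2*I*√6)/(6 + I*√6))*(-161) = -161*√((-11 - 2*I*√6)/(6 + I*√6))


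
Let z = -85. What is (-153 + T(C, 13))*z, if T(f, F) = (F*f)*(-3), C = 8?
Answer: 39525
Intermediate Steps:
T(f, F) = -3*F*f
(-153 + T(C, 13))*z = (-153 - 3*13*8)*(-85) = (-153 - 312)*(-85) = -465*(-85) = 39525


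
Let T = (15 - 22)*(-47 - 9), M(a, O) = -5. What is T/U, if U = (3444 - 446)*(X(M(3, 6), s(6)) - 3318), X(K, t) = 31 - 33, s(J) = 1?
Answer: -49/1244170 ≈ -3.9384e-5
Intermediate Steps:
X(K, t) = -2
U = -9953360 (U = (3444 - 446)*(-2 - 3318) = 2998*(-3320) = -9953360)
T = 392 (T = -7*(-56) = 392)
T/U = 392/(-9953360) = 392*(-1/9953360) = -49/1244170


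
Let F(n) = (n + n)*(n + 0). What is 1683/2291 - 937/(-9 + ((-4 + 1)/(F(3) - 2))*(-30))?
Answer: 17218777/61857 ≈ 278.36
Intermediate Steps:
F(n) = 2*n² (F(n) = (2*n)*n = 2*n²)
1683/2291 - 937/(-9 + ((-4 + 1)/(F(3) - 2))*(-30)) = 1683/2291 - 937/(-9 + ((-4 + 1)/(2*3² - 2))*(-30)) = 1683*(1/2291) - 937/(-9 - 3/(2*9 - 2)*(-30)) = 1683/2291 - 937/(-9 - 3/(18 - 2)*(-30)) = 1683/2291 - 937/(-9 - 3/16*(-30)) = 1683/2291 - 937/(-9 + 45/8) = 1683/2291 - 937/(-27/8) = 1683/2291 - 937*(-8/27) = 1683/2291 + 7496/27 = 17218777/61857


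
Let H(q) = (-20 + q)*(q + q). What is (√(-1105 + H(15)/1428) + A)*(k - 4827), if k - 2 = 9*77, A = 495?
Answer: -2045340 - 2066*I*√62597570/119 ≈ -2.0453e+6 - 1.3736e+5*I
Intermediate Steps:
H(q) = 2*q*(-20 + q) (H(q) = (-20 + q)*(2*q) = 2*q*(-20 + q))
k = 695 (k = 2 + 9*77 = 2 + 693 = 695)
(√(-1105 + H(15)/1428) + A)*(k - 4827) = (√(-1105 + (2*15*(-20 + 15))/1428) + 495)*(695 - 4827) = (√(-1105 + (2*15*(-5))*(1/1428)) + 495)*(-4132) = (√(-1105 - 150*1/1428) + 495)*(-4132) = (√(-1105 - 25/238) + 495)*(-4132) = (√(-263015/238) + 495)*(-4132) = (I*√62597570/238 + 495)*(-4132) = (495 + I*√62597570/238)*(-4132) = -2045340 - 2066*I*√62597570/119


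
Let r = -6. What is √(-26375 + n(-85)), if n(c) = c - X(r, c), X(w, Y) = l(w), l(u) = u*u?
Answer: 24*I*√46 ≈ 162.78*I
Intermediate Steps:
l(u) = u²
X(w, Y) = w²
n(c) = -36 + c (n(c) = c - 1*(-6)² = c - 1*36 = c - 36 = -36 + c)
√(-26375 + n(-85)) = √(-26375 + (-36 - 85)) = √(-26375 - 121) = √(-26496) = 24*I*√46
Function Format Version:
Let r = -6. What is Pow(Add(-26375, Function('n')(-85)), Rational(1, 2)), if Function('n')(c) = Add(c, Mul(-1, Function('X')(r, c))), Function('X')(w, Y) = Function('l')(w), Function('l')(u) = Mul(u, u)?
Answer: Mul(24, I, Pow(46, Rational(1, 2))) ≈ Mul(162.78, I)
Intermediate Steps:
Function('l')(u) = Pow(u, 2)
Function('X')(w, Y) = Pow(w, 2)
Function('n')(c) = Add(-36, c) (Function('n')(c) = Add(c, Mul(-1, Pow(-6, 2))) = Add(c, Mul(-1, 36)) = Add(c, -36) = Add(-36, c))
Pow(Add(-26375, Function('n')(-85)), Rational(1, 2)) = Pow(Add(-26375, Add(-36, -85)), Rational(1, 2)) = Pow(Add(-26375, -121), Rational(1, 2)) = Pow(-26496, Rational(1, 2)) = Mul(24, I, Pow(46, Rational(1, 2)))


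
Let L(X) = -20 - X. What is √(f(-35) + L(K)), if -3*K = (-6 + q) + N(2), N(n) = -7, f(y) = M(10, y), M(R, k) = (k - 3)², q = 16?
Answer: 5*√57 ≈ 37.749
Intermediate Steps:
M(R, k) = (-3 + k)²
f(y) = (-3 + y)²
K = -1 (K = -((-6 + 16) - 7)/3 = -(10 - 7)/3 = -⅓*3 = -1)
√(f(-35) + L(K)) = √((-3 - 35)² + (-20 - 1*(-1))) = √((-38)² + (-20 + 1)) = √(1444 - 19) = √1425 = 5*√57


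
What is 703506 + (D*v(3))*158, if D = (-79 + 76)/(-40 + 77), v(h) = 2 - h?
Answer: 26030196/37 ≈ 7.0352e+5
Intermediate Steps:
D = -3/37 ≈ -0.081081
703506 + (D*v(3))*158 = 703506 - 3*(2 - 1*3)/37*158 = 703506 - 3*(2 - 3)/37*158 = 703506 - 3/37*(-1)*158 = 703506 + (3/37)*158 = 703506 + 474/37 = 26030196/37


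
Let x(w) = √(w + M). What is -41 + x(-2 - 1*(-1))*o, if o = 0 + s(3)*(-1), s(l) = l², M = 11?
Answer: -41 - 9*√10 ≈ -69.460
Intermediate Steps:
o = -9 (o = 0 + 3²*(-1) = 0 + 9*(-1) = 0 - 9 = -9)
x(w) = √(11 + w) (x(w) = √(w + 11) = √(11 + w))
-41 + x(-2 - 1*(-1))*o = -41 + √(11 + (-2 - 1*(-1)))*(-9) = -41 + √(11 + (-2 + 1))*(-9) = -41 + √(11 - 1)*(-9) = -41 + √10*(-9) = -41 - 9*√10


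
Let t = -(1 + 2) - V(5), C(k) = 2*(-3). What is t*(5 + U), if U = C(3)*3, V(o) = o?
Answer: 104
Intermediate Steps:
C(k) = -6
t = -8 (t = -(1 + 2) - 1*5 = -1*3 - 5 = -3 - 5 = -8)
U = -18 (U = -6*3 = -18)
t*(5 + U) = -8*(5 - 18) = -8*(-13) = 104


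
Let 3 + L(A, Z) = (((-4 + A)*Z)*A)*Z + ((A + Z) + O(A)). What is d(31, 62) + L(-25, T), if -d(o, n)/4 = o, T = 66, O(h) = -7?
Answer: 3158007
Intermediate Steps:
d(o, n) = -4*o
L(A, Z) = -10 + A + Z + A*Z²*(-4 + A) (L(A, Z) = -3 + ((((-4 + A)*Z)*A)*Z + ((A + Z) - 7)) = -3 + (((Z*(-4 + A))*A)*Z + (-7 + A + Z)) = -3 + ((A*Z*(-4 + A))*Z + (-7 + A + Z)) = -3 + (A*Z²*(-4 + A) + (-7 + A + Z)) = -3 + (-7 + A + Z + A*Z²*(-4 + A)) = -10 + A + Z + A*Z²*(-4 + A))
d(31, 62) + L(-25, T) = -4*31 + (-10 - 25 + 66 + (-25)²*66² - 4*(-25)*66²) = -124 + (-10 - 25 + 66 + 625*4356 - 4*(-25)*4356) = -124 + (-10 - 25 + 66 + 2722500 + 435600) = -124 + 3158131 = 3158007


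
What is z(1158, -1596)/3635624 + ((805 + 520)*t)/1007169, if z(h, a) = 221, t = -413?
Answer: -1989281759051/3661687788456 ≈ -0.54327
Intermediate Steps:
z(1158, -1596)/3635624 + ((805 + 520)*t)/1007169 = 221/3635624 + ((805 + 520)*(-413))/1007169 = 221*(1/3635624) + (1325*(-413))*(1/1007169) = 221/3635624 - 547225*1/1007169 = 221/3635624 - 547225/1007169 = -1989281759051/3661687788456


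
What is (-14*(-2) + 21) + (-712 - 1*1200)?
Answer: -1863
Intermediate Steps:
(-14*(-2) + 21) + (-712 - 1*1200) = (28 + 21) + (-712 - 1200) = 49 - 1912 = -1863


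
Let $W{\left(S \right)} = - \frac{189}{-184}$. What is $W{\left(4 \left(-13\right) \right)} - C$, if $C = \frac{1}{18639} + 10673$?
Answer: $- \frac{36600342061}{3429576} \approx -10672.0$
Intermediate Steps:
$C = \frac{198934048}{18639}$ ($C = \frac{1}{18639} + 10673 = \frac{198934048}{18639} \approx 10673.0$)
$W{\left(S \right)} = \frac{189}{184}$ ($W{\left(S \right)} = \left(-189\right) \left(- \frac{1}{184}\right) = \frac{189}{184}$)
$W{\left(4 \left(-13\right) \right)} - C = \frac{189}{184} - \frac{198934048}{18639} = - \frac{36600342061}{3429576}$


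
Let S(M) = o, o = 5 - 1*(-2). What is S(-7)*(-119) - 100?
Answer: -933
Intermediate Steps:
o = 7 (o = 5 + 2 = 7)
S(M) = 7
S(-7)*(-119) - 100 = 7*(-119) - 100 = -833 - 100 = -933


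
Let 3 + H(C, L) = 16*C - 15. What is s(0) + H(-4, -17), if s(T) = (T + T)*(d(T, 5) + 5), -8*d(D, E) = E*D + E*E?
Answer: -82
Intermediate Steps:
d(D, E) = -E**2/8 - D*E/8 (d(D, E) = -(E*D + E*E)/8 = -(D*E + E**2)/8 = -(E**2 + D*E)/8 = -E**2/8 - D*E/8)
s(T) = 2*T*(15/8 - 5*T/8) (s(T) = (T + T)*(-1/8*5*(T + 5) + 5) = (2*T)*(-1/8*5*(5 + T) + 5) = (2*T)*((-25/8 - 5*T/8) + 5) = (2*T)*(15/8 - 5*T/8) = 2*T*(15/8 - 5*T/8))
H(C, L) = -18 + 16*C (H(C, L) = -3 + (16*C - 15) = -3 + (-15 + 16*C) = -18 + 16*C)
s(0) + H(-4, -17) = (5/4)*0*(3 - 1*0) + (-18 + 16*(-4)) = (5/4)*0*(3 + 0) + (-18 - 64) = (5/4)*0*3 - 82 = 0 - 82 = -82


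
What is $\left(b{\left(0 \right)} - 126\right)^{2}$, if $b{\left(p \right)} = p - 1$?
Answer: $16129$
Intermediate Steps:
$b{\left(p \right)} = -1 + p$
$\left(b{\left(0 \right)} - 126\right)^{2} = \left(\left(-1 + 0\right) - 126\right)^{2} = \left(-1 - 126\right)^{2} = \left(-127\right)^{2} = 16129$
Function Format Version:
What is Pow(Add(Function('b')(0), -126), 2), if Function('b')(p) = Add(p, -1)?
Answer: 16129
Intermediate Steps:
Function('b')(p) = Add(-1, p)
Pow(Add(Function('b')(0), -126), 2) = Pow(Add(Add(-1, 0), -126), 2) = Pow(Add(-1, -126), 2) = Pow(-127, 2) = 16129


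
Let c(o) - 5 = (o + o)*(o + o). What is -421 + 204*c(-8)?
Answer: 52823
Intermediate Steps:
c(o) = 5 + 4*o² (c(o) = 5 + (o + o)*(o + o) = 5 + (2*o)*(2*o) = 5 + 4*o²)
-421 + 204*c(-8) = -421 + 204*(5 + 4*(-8)²) = -421 + 204*(5 + 4*64) = -421 + 204*(5 + 256) = -421 + 204*261 = -421 + 53244 = 52823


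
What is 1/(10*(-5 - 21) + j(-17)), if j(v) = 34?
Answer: -1/226 ≈ -0.0044248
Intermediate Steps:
1/(10*(-5 - 21) + j(-17)) = 1/(10*(-5 - 21) + 34) = 1/(10*(-26) + 34) = 1/(-260 + 34) = 1/(-226) = -1/226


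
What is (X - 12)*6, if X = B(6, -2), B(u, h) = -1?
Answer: -78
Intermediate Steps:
X = -1
(X - 12)*6 = (-1 - 12)*6 = -13*6 = -78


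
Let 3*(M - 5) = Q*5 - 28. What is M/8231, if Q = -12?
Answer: -73/24693 ≈ -0.0029563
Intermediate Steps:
M = -73/3 (M = 5 + (-12*5 - 28)/3 = 5 + (-60 - 28)/3 = 5 + (⅓)*(-88) = 5 - 88/3 = -73/3 ≈ -24.333)
M/8231 = -73/3/8231 = -73/3*1/8231 = -73/24693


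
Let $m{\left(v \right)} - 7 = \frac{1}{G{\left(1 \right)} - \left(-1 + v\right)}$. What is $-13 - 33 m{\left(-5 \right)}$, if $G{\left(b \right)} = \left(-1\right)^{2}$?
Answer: $- \frac{1741}{7} \approx -248.71$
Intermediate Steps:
$G{\left(b \right)} = 1$
$m{\left(v \right)} = 7 + \frac{1}{2 - v}$ ($m{\left(v \right)} = 7 + \frac{1}{1 - \left(-1 + v\right)} = 7 + \frac{1}{2 - v}$)
$-13 - 33 m{\left(-5 \right)} = -13 - 33 \frac{15 - -35}{2 - -5} = -13 - 33 \frac{15 + 35}{2 + 5} = -13 - 33 \cdot \frac{1}{7} \cdot 50 = -13 - \frac{1650}{7} = - \frac{1741}{7}$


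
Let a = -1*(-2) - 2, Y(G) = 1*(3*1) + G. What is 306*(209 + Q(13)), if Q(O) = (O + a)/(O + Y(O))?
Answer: 1858644/29 ≈ 64091.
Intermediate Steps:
Y(G) = 3 + G (Y(G) = 1*3 + G = 3 + G)
a = 0 (a = 2 - 2 = 0)
Q(O) = O/(3 + 2*O) (Q(O) = (O + 0)/(O + (3 + O)) = O/(3 + 2*O))
306*(209 + Q(13)) = 306*(209 + 13/(3 + 2*13)) = 306*(209 + 13/(3 + 26)) = 306*(209 + 13/29) = 306*(6074/29) = 1858644/29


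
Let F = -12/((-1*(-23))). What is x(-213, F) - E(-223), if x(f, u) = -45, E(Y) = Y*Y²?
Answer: 11089522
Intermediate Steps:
F = -12/23 ≈ -0.52174
E(Y) = Y³
x(-213, F) - E(-223) = -45 - 1*(-223)³ = -45 - 1*(-11089567) = -45 + 11089567 = 11089522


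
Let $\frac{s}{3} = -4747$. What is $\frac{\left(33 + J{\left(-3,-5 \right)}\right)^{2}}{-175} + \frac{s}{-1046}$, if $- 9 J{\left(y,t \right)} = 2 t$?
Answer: $\frac{103281721}{14827050} \approx 6.9658$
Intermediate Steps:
$s = -14241$ ($s = 3 \left(-4747\right) = -14241$)
$J{\left(y,t \right)} = - \frac{2 t}{9}$
$\frac{\left(33 + J{\left(-3,-5 \right)}\right)^{2}}{-175} + \frac{s}{-1046} = \frac{\left(33 - - \frac{10}{9}\right)^{2}}{-175} - \frac{14241}{-1046} = \left(33 + \frac{10}{9}\right)^{2} \left(- \frac{1}{175}\right) - - \frac{14241}{1046} = \left(\frac{307}{9}\right)^{2} \left(- \frac{1}{175}\right) + \frac{14241}{1046} = \frac{94249}{81} \left(- \frac{1}{175}\right) + \frac{14241}{1046} = - \frac{94249}{14175} + \frac{14241}{1046} = \frac{103281721}{14827050}$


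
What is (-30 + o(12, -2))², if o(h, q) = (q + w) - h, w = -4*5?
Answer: 4096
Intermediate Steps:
w = -20
o(h, q) = -20 + q - h (o(h, q) = (q - 20) - h = (-20 + q) - h = -20 + q - h)
(-30 + o(12, -2))² = (-30 + (-20 - 2 - 1*12))² = (-30 + (-20 - 2 - 12))² = (-30 - 34)² = (-64)² = 4096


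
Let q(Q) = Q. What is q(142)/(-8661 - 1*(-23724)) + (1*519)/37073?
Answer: 13082063/558430599 ≈ 0.023426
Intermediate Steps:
q(142)/(-8661 - 1*(-23724)) + (1*519)/37073 = 142/(-8661 - 1*(-23724)) + (1*519)/37073 = 142/(-8661 + 23724) + 519*(1/37073) = 142/15063 + 519/37073 = 13082063/558430599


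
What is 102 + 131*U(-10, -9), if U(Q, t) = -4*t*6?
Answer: 28398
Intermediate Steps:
U(Q, t) = -24*t
102 + 131*U(-10, -9) = 102 + 131*(-24*(-9)) = 102 + 131*216 = 102 + 28296 = 28398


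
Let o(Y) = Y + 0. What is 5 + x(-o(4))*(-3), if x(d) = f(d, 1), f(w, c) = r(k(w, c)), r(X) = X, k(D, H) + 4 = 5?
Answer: 2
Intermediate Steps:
k(D, H) = 1 (k(D, H) = -4 + 5 = 1)
f(w, c) = 1
o(Y) = Y
x(d) = 1
5 + x(-o(4))*(-3) = 5 + 1*(-3) = 5 - 3 = 2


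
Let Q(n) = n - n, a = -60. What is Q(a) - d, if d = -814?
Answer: 814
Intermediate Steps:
Q(n) = 0
Q(a) - d = 0 - 1*(-814) = 0 + 814 = 814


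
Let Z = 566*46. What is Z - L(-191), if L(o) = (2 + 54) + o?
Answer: 26171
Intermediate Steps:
Z = 26036
L(o) = 56 + o
Z - L(-191) = 26036 - (56 - 191) = 26036 - 1*(-135) = 26036 + 135 = 26171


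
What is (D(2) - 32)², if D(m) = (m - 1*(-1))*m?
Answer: 676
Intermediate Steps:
D(m) = m*(1 + m) (D(m) = (m + 1)*m = (1 + m)*m = m*(1 + m))
(D(2) - 32)² = (2*(1 + 2) - 32)² = (2*3 - 32)² = (6 - 32)² = (-26)² = 676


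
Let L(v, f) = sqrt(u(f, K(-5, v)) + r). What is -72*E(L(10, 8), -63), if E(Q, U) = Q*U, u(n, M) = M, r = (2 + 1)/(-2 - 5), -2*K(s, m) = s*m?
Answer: 1296*sqrt(301) ≈ 22485.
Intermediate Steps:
K(s, m) = -m*s/2 (K(s, m) = -s*m/2 = -m*s/2)
r = -3/7 (r = 3/(-7) = 3*(-1/7) = -3/7 ≈ -0.42857)
L(v, f) = sqrt(-3/7 + 5*v/2) (L(v, f) = sqrt(-1/2*v*(-5) - 3/7) = sqrt(5*v/2 - 3/7) = sqrt(-3/7 + 5*v/2))
-72*E(L(10, 8), -63) = -72*sqrt(-84 + 490*10)/14*(-63) = -72*sqrt(-84 + 4900)/14*(-63) = -72*sqrt(4816)/14*(-63) = -72*(4*sqrt(301))/14*(-63) = -72*2*sqrt(301)/7*(-63) = -(-1296)*sqrt(301) = 1296*sqrt(301)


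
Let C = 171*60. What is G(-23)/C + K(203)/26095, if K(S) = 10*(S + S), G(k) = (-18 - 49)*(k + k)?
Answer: 12208039/26773470 ≈ 0.45598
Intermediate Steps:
G(k) = -134*k
K(S) = 20*S (K(S) = 10*(2*S) = 20*S)
C = 10260
G(-23)/C + K(203)/26095 = -134*(-23)/10260 + (20*203)/26095 = 3082*(1/10260) + 4060*(1/26095) = 1541/5130 + 812/5219 = 12208039/26773470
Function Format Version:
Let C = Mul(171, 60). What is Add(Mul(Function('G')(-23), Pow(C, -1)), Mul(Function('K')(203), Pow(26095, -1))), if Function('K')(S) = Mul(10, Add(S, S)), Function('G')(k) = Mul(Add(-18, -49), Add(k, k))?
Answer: Rational(12208039, 26773470) ≈ 0.45598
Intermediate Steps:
Function('G')(k) = Mul(-134, k) (Function('G')(k) = Mul(-67, Mul(2, k)) = Mul(-134, k))
Function('K')(S) = Mul(20, S) (Function('K')(S) = Mul(10, Mul(2, S)) = Mul(20, S))
C = 10260
Add(Mul(Function('G')(-23), Pow(C, -1)), Mul(Function('K')(203), Pow(26095, -1))) = Add(Mul(Mul(-134, -23), Pow(10260, -1)), Mul(Mul(20, 203), Pow(26095, -1))) = Add(Mul(3082, Rational(1, 10260)), Mul(4060, Rational(1, 26095))) = Add(Rational(1541, 5130), Rational(812, 5219)) = Rational(12208039, 26773470)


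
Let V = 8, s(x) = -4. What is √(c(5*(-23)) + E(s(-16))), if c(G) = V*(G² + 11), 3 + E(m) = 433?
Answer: √106318 ≈ 326.06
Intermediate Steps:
E(m) = 430 (E(m) = -3 + 433 = 430)
c(G) = 88 + 8*G² (c(G) = 8*(G² + 11) = 8*(11 + G²) = 88 + 8*G²)
√(c(5*(-23)) + E(s(-16))) = √((88 + 8*(5*(-23))²) + 430) = √((88 + 8*(-115)²) + 430) = √((88 + 8*13225) + 430) = √((88 + 105800) + 430) = √(105888 + 430) = √106318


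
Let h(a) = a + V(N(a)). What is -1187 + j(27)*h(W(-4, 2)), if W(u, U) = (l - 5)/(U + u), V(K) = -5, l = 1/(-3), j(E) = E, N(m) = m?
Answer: -1250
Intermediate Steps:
l = -⅓ ≈ -0.33333
W(u, U) = -16/(3*(U + u)) (W(u, U) = (-⅓ - 5)/(U + u) = -16/(3*(U + u)))
h(a) = -5 + a (h(a) = a - 5 = -5 + a)
-1187 + j(27)*h(W(-4, 2)) = -1187 + 27*(-5 - 16/(3*2 + 3*(-4))) = -1187 + 27*(-5 - 16/(6 - 12)) = -1187 + 27*(-5 - 16/(-6)) = -1187 + 27*(-5 - 16*(-⅙)) = -1187 + 27*(-5 + 8/3) = -1187 + 27*(-7/3) = -1187 - 63 = -1250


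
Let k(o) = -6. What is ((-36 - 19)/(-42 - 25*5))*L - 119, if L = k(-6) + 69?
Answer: -16408/167 ≈ -98.251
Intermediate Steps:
L = 63 (L = -6 + 69 = 63)
((-36 - 19)/(-42 - 25*5))*L - 119 = ((-36 - 19)/(-42 - 25*5))*63 - 119 = -55/(-42 - 125)*63 - 119 = -55/(-167)*63 - 119 = -55*(-1/167)*63 - 119 = (55/167)*63 - 119 = 3465/167 - 119 = -16408/167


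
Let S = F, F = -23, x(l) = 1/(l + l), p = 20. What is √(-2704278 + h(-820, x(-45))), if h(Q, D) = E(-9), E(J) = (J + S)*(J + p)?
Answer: I*√2704630 ≈ 1644.6*I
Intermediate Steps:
x(l) = 1/(2*l)
S = -23
E(J) = (-23 + J)*(20 + J) (E(J) = (J - 23)*(J + 20) = (-23 + J)*(20 + J))
h(Q, D) = -352 (h(Q, D) = -460 + (-9)² - 3*(-9) = -460 + 81 + 27 = -352)
√(-2704278 + h(-820, x(-45))) = √(-2704278 - 352) = √(-2704630) = I*√2704630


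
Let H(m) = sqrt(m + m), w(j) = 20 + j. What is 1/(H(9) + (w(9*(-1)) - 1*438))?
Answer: -427/182311 - 3*sqrt(2)/182311 ≈ -0.0023654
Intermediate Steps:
H(m) = sqrt(2)*sqrt(m) (H(m) = sqrt(2*m) = sqrt(2)*sqrt(m))
1/(H(9) + (w(9*(-1)) - 1*438)) = 1/(sqrt(2)*sqrt(9) + ((20 + 9*(-1)) - 1*438)) = 1/(sqrt(2)*3 + ((20 - 9) - 438)) = 1/(3*sqrt(2) + (11 - 438)) = 1/(3*sqrt(2) - 427) = 1/(-427 + 3*sqrt(2))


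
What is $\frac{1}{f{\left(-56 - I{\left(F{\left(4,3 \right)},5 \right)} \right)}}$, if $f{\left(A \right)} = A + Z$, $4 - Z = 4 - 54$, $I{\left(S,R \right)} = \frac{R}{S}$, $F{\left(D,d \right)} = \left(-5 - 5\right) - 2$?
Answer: $- \frac{12}{19} \approx -0.63158$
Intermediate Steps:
$F{\left(D,d \right)} = -12$ ($F{\left(D,d \right)} = -10 - 2 = -12$)
$Z = 54$ ($Z = 4 - \left(4 - 54\right) = 4 - -50 = 4 + 50 = 54$)
$f{\left(A \right)} = 54 + A$ ($f{\left(A \right)} = A + 54 = 54 + A$)
$\frac{1}{f{\left(-56 - I{\left(F{\left(4,3 \right)},5 \right)} \right)}} = \frac{1}{54 - \left(56 + \frac{5}{-12}\right)} = \frac{1}{54 - \left(56 + 5 \left(- \frac{1}{12}\right)\right)} = \frac{1}{54 - \frac{667}{12}} = \frac{1}{- \frac{19}{12}} = - \frac{12}{19}$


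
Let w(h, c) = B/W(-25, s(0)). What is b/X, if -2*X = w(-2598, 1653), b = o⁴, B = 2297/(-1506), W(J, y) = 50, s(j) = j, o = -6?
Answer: 195177600/2297 ≈ 84971.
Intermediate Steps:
B = -2297/1506 (B = 2297*(-1/1506) = -2297/1506 ≈ -1.5252)
b = 1296 (b = (-6)⁴ = 1296)
w(h, c) = -2297/75300 (w(h, c) = -2297/1506/50 = -2297/1506*1/50 = -2297/75300)
X = 2297/150600 (X = -½*(-2297/75300) = 2297/150600 ≈ 0.015252)
b/X = 1296/(2297/150600) = 1296*(150600/2297) = 195177600/2297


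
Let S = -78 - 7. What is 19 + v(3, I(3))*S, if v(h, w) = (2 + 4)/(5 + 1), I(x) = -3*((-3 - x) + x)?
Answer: -66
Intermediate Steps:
I(x) = 9 (I(x) = -3*(-3) = 9)
v(h, w) = 1 (v(h, w) = 6/6 = 6*(1/6) = 1)
S = -85
19 + v(3, I(3))*S = 19 + 1*(-85) = 19 - 85 = -66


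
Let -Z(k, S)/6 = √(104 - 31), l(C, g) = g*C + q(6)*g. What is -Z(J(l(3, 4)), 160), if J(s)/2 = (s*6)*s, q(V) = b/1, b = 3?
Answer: 6*√73 ≈ 51.264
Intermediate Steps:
q(V) = 3 (q(V) = 3/1 = 3*1 = 3)
l(C, g) = 3*g + C*g (l(C, g) = g*C + 3*g = C*g + 3*g = 3*g + C*g)
J(s) = 12*s² (J(s) = 2*((s*6)*s) = 2*((6*s)*s) = 2*(6*s²) = 12*s²)
Z(k, S) = -6*√73 (Z(k, S) = -6*√(104 - 31) = -6*√73)
-Z(J(l(3, 4)), 160) = -(-6)*√73 = 6*√73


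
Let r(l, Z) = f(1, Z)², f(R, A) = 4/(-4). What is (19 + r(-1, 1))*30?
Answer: 600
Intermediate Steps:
f(R, A) = -1 (f(R, A) = 4*(-¼) = -1)
r(l, Z) = 1 (r(l, Z) = (-1)² = 1)
(19 + r(-1, 1))*30 = (19 + 1)*30 = 20*30 = 600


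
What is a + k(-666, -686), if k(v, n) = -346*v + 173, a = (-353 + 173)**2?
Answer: 263009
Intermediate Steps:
a = 32400 (a = (-180)**2 = 32400)
k(v, n) = 173 - 346*v
a + k(-666, -686) = 32400 + (173 - 346*(-666)) = 32400 + (173 + 230436) = 32400 + 230609 = 263009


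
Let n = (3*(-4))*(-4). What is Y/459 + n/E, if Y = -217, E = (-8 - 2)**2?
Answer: 83/11475 ≈ 0.0072331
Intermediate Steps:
E = 100 (E = (-10)**2 = 100)
n = 48 (n = -12*(-4) = 48)
Y/459 + n/E = -217/459 + 48/100 = -217*1/459 + 48*(1/100) = -217/459 + 12/25 = 83/11475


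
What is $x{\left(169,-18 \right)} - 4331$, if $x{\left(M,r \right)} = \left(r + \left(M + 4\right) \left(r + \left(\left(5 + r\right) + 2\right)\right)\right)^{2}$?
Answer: $25346894$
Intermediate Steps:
$x{\left(M,r \right)} = \left(r + \left(4 + M\right) \left(7 + 2 r\right)\right)^{2}$ ($x{\left(M,r \right)} = \left(r + \left(4 + M\right) \left(r + \left(7 + r\right)\right)\right)^{2} = \left(r + \left(4 + M\right) \left(7 + 2 r\right)\right)^{2}$)
$x{\left(169,-18 \right)} - 4331 = \left(28 + 7 \cdot 169 + 9 \left(-18\right) + 2 \cdot 169 \left(-18\right)\right)^{2} - 4331 = \left(28 + 1183 - 162 - 6084\right)^{2} - 4331 = \left(-5035\right)^{2} - 4331 = 25351225 - 4331 = 25346894$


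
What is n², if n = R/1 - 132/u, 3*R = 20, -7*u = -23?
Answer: 5345344/4761 ≈ 1122.7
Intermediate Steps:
u = 23/7 (u = -⅐*(-23) = 23/7 ≈ 3.2857)
R = 20/3 (R = (⅓)*20 = 20/3 ≈ 6.6667)
n = -2312/69 (n = (20/3)/1 - 132/23/7 = (20/3)*1 - 132*7/23 = 20/3 - 924/23 = -2312/69 ≈ -33.507)
n² = (-2312/69)² = 5345344/4761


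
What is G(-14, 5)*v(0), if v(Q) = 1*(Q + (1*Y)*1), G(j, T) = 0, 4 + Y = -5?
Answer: 0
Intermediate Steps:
Y = -9 (Y = -4 - 5 = -9)
v(Q) = -9 + Q (v(Q) = 1*(Q + (1*(-9))*1) = 1*(Q - 9*1) = 1*(Q - 9) = 1*(-9 + Q) = -9 + Q)
G(-14, 5)*v(0) = 0*(-9 + 0) = 0*(-9) = 0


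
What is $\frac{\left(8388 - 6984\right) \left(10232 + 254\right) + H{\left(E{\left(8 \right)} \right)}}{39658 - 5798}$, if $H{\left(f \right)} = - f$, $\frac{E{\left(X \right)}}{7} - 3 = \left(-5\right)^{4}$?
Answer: $\frac{3679487}{8465} \approx 434.67$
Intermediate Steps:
$E{\left(X \right)} = 4396$ ($E{\left(X \right)} = 21 + 7 \left(-5\right)^{4} = 21 + 7 \cdot 625 = 21 + 4375 = 4396$)
$\frac{\left(8388 - 6984\right) \left(10232 + 254\right) + H{\left(E{\left(8 \right)} \right)}}{39658 - 5798} = \frac{\left(8388 - 6984\right) \left(10232 + 254\right) - 4396}{39658 - 5798} = \frac{1404 \cdot 10486 - 4396}{33860} = \left(14722344 - 4396\right) \frac{1}{33860} = 14717948 \cdot \frac{1}{33860} = \frac{3679487}{8465}$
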